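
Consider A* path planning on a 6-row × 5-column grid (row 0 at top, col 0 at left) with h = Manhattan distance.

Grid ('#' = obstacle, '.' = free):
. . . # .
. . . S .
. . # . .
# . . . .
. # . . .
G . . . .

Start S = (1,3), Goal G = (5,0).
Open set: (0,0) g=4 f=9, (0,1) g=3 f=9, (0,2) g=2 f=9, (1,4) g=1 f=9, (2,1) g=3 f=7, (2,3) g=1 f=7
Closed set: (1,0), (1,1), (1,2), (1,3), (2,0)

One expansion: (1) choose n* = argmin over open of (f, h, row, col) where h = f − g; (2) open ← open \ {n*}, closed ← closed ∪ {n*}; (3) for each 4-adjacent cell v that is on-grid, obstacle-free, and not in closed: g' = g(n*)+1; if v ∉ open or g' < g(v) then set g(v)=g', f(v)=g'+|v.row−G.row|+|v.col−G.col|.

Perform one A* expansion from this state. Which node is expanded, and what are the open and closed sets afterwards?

step 1: expand (2,1) (f=7, h=4) → closed; open now [(0,0) g=4 f=9, (0,1) g=3 f=9, (0,2) g=2 f=9, (1,4) g=1 f=9, (2,3) g=1 f=7, (3,1) g=4 f=7]

expanded=(2,1); open=[(0,0) g=4 f=9, (0,1) g=3 f=9, (0,2) g=2 f=9, (1,4) g=1 f=9, (2,3) g=1 f=7, (3,1) g=4 f=7]; closed=[(1,0), (1,1), (1,2), (1,3), (2,0), (2,1)]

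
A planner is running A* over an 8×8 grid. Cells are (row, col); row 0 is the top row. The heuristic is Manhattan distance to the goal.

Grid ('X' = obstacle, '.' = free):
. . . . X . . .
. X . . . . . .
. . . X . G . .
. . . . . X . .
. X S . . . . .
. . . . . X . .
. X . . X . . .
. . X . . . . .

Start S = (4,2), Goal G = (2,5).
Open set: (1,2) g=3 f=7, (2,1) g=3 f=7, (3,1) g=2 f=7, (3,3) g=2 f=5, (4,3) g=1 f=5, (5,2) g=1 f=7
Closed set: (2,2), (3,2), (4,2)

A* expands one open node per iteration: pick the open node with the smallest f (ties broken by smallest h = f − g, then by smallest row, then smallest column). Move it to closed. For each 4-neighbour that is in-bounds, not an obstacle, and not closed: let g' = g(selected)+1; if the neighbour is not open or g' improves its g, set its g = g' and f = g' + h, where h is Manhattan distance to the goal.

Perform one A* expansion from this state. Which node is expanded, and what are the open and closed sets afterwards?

step 1: expand (3,3) (f=5, h=3) → closed; open now [(1,2) g=3 f=7, (2,1) g=3 f=7, (3,1) g=2 f=7, (3,4) g=3 f=5, (4,3) g=1 f=5, (5,2) g=1 f=7]

expanded=(3,3); open=[(1,2) g=3 f=7, (2,1) g=3 f=7, (3,1) g=2 f=7, (3,4) g=3 f=5, (4,3) g=1 f=5, (5,2) g=1 f=7]; closed=[(2,2), (3,2), (3,3), (4,2)]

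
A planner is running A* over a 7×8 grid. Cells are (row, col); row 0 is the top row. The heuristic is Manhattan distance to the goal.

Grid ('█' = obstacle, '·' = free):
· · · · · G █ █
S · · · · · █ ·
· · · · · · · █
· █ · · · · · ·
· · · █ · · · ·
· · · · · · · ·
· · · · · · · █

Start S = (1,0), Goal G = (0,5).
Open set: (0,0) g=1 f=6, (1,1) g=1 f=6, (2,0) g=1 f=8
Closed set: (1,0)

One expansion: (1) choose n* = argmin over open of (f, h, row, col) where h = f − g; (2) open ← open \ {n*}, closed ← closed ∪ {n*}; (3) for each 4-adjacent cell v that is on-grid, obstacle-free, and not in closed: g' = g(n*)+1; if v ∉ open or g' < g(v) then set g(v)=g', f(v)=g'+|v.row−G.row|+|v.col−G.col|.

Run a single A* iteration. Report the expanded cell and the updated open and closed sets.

step 1: expand (0,0) (f=6, h=5) → closed; open now [(0,1) g=2 f=6, (1,1) g=1 f=6, (2,0) g=1 f=8]

expanded=(0,0); open=[(0,1) g=2 f=6, (1,1) g=1 f=6, (2,0) g=1 f=8]; closed=[(0,0), (1,0)]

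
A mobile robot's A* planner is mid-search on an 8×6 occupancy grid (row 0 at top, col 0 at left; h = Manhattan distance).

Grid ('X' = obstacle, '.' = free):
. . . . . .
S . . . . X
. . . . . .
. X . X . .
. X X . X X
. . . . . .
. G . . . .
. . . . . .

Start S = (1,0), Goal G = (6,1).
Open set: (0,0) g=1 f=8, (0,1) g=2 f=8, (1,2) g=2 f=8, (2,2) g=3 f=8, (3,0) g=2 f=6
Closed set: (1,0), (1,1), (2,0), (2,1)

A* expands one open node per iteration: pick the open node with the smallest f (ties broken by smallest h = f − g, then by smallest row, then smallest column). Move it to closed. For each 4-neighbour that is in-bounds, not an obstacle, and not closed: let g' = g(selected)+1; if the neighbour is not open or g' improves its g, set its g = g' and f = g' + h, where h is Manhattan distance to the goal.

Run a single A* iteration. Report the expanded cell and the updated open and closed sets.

expanded=(3,0); open=[(0,0) g=1 f=8, (0,1) g=2 f=8, (1,2) g=2 f=8, (2,2) g=3 f=8, (4,0) g=3 f=6]; closed=[(1,0), (1,1), (2,0), (2,1), (3,0)]

step 1: expand (3,0) (f=6, h=4) → closed; open now [(0,0) g=1 f=8, (0,1) g=2 f=8, (1,2) g=2 f=8, (2,2) g=3 f=8, (4,0) g=3 f=6]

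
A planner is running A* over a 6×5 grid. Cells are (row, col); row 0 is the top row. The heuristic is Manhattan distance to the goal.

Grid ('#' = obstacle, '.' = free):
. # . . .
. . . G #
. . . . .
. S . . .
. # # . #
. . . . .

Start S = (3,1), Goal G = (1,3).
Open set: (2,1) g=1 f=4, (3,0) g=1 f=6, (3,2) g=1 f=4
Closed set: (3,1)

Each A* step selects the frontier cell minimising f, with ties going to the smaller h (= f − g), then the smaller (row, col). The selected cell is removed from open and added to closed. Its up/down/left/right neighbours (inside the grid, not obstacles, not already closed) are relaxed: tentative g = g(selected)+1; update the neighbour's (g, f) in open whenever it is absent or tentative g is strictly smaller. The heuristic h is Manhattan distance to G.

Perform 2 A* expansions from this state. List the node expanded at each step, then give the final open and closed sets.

step 1: expand (2,1) (f=4, h=3) → closed; open now [(1,1) g=2 f=4, (2,0) g=2 f=6, (2,2) g=2 f=4, (3,0) g=1 f=6, (3,2) g=1 f=4]
step 2: expand (1,1) (f=4, h=2) → closed; open now [(1,0) g=3 f=6, (1,2) g=3 f=4, (2,0) g=2 f=6, (2,2) g=2 f=4, (3,0) g=1 f=6, (3,2) g=1 f=4]

order=[(2,1) → (1,1)]; open=[(1,0) g=3 f=6, (1,2) g=3 f=4, (2,0) g=2 f=6, (2,2) g=2 f=4, (3,0) g=1 f=6, (3,2) g=1 f=4]; closed=[(1,1), (2,1), (3,1)]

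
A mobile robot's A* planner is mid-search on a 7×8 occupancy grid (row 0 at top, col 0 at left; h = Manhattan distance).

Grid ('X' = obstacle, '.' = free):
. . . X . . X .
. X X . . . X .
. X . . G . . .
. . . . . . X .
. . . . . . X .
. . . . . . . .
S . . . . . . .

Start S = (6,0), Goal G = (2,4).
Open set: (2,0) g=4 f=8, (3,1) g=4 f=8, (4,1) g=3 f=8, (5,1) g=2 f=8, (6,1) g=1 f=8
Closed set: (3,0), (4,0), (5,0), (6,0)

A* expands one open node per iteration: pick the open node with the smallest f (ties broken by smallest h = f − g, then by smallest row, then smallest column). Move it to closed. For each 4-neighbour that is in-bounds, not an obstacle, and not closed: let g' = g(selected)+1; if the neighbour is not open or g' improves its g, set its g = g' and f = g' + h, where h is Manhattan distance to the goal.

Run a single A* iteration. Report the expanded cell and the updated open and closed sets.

step 1: expand (2,0) (f=8, h=4) → closed; open now [(1,0) g=5 f=10, (3,1) g=4 f=8, (4,1) g=3 f=8, (5,1) g=2 f=8, (6,1) g=1 f=8]

expanded=(2,0); open=[(1,0) g=5 f=10, (3,1) g=4 f=8, (4,1) g=3 f=8, (5,1) g=2 f=8, (6,1) g=1 f=8]; closed=[(2,0), (3,0), (4,0), (5,0), (6,0)]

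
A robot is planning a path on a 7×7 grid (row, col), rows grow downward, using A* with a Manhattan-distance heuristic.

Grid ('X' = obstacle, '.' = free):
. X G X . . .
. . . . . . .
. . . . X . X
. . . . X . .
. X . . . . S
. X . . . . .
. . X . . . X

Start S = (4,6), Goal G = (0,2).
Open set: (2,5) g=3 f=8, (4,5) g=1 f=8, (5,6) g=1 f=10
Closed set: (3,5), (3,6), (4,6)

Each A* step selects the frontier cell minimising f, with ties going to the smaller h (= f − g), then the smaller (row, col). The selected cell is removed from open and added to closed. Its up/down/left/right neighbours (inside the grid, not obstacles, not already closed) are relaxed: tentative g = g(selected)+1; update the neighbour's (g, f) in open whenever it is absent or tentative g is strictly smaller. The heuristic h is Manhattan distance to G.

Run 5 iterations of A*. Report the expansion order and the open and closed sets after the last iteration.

order=[(2,5) → (1,5) → (0,5) → (0,4) → (1,4)]; open=[(0,6) g=6 f=10, (1,3) g=6 f=8, (1,6) g=5 f=10, (4,5) g=1 f=8, (5,6) g=1 f=10]; closed=[(0,4), (0,5), (1,4), (1,5), (2,5), (3,5), (3,6), (4,6)]

step 1: expand (2,5) (f=8, h=5) → closed; open now [(1,5) g=4 f=8, (4,5) g=1 f=8, (5,6) g=1 f=10]
step 2: expand (1,5) (f=8, h=4) → closed; open now [(0,5) g=5 f=8, (1,4) g=5 f=8, (1,6) g=5 f=10, (4,5) g=1 f=8, (5,6) g=1 f=10]
step 3: expand (0,5) (f=8, h=3) → closed; open now [(0,4) g=6 f=8, (0,6) g=6 f=10, (1,4) g=5 f=8, (1,6) g=5 f=10, (4,5) g=1 f=8, (5,6) g=1 f=10]
step 4: expand (0,4) (f=8, h=2) → closed; open now [(0,6) g=6 f=10, (1,4) g=5 f=8, (1,6) g=5 f=10, (4,5) g=1 f=8, (5,6) g=1 f=10]
step 5: expand (1,4) (f=8, h=3) → closed; open now [(0,6) g=6 f=10, (1,3) g=6 f=8, (1,6) g=5 f=10, (4,5) g=1 f=8, (5,6) g=1 f=10]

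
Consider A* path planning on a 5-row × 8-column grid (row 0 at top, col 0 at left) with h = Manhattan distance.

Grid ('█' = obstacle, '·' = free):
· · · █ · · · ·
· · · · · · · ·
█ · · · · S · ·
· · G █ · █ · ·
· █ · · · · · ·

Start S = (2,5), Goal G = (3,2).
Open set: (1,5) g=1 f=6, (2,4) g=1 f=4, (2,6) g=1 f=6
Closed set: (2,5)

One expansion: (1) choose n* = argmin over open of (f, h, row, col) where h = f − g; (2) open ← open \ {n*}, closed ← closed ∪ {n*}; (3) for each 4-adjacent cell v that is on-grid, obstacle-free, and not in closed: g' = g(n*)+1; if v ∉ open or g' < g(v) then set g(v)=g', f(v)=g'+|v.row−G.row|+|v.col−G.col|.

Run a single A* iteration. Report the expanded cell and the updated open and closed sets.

step 1: expand (2,4) (f=4, h=3) → closed; open now [(1,4) g=2 f=6, (1,5) g=1 f=6, (2,3) g=2 f=4, (2,6) g=1 f=6, (3,4) g=2 f=4]

expanded=(2,4); open=[(1,4) g=2 f=6, (1,5) g=1 f=6, (2,3) g=2 f=4, (2,6) g=1 f=6, (3,4) g=2 f=4]; closed=[(2,4), (2,5)]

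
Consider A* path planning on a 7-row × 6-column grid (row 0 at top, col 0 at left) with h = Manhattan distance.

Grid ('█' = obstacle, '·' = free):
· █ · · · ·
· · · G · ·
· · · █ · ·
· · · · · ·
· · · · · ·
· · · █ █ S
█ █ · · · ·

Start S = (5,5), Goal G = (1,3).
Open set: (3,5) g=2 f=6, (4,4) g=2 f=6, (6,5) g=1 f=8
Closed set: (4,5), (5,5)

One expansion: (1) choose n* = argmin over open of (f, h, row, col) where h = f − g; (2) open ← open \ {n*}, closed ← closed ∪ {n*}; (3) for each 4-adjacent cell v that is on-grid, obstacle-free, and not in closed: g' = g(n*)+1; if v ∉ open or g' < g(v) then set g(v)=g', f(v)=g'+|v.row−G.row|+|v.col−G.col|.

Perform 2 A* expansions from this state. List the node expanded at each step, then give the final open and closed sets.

step 1: expand (3,5) (f=6, h=4) → closed; open now [(2,5) g=3 f=6, (3,4) g=3 f=6, (4,4) g=2 f=6, (6,5) g=1 f=8]
step 2: expand (2,5) (f=6, h=3) → closed; open now [(1,5) g=4 f=6, (2,4) g=4 f=6, (3,4) g=3 f=6, (4,4) g=2 f=6, (6,5) g=1 f=8]

order=[(3,5) → (2,5)]; open=[(1,5) g=4 f=6, (2,4) g=4 f=6, (3,4) g=3 f=6, (4,4) g=2 f=6, (6,5) g=1 f=8]; closed=[(2,5), (3,5), (4,5), (5,5)]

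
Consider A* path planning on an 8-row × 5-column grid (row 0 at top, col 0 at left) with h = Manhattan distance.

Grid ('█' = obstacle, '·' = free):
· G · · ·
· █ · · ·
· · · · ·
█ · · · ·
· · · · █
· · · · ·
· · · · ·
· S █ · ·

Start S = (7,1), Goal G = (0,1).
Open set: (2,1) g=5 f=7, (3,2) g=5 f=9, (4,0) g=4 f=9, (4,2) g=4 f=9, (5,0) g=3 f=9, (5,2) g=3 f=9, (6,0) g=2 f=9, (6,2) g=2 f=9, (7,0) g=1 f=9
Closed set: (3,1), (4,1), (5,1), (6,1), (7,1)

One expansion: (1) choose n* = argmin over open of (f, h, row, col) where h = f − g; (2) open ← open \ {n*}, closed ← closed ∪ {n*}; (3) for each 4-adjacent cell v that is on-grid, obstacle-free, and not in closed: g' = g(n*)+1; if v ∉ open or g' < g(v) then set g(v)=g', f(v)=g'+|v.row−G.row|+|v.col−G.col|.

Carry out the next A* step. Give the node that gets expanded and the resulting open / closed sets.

step 1: expand (2,1) (f=7, h=2) → closed; open now [(2,0) g=6 f=9, (2,2) g=6 f=9, (3,2) g=5 f=9, (4,0) g=4 f=9, (4,2) g=4 f=9, (5,0) g=3 f=9, (5,2) g=3 f=9, (6,0) g=2 f=9, (6,2) g=2 f=9, (7,0) g=1 f=9]

expanded=(2,1); open=[(2,0) g=6 f=9, (2,2) g=6 f=9, (3,2) g=5 f=9, (4,0) g=4 f=9, (4,2) g=4 f=9, (5,0) g=3 f=9, (5,2) g=3 f=9, (6,0) g=2 f=9, (6,2) g=2 f=9, (7,0) g=1 f=9]; closed=[(2,1), (3,1), (4,1), (5,1), (6,1), (7,1)]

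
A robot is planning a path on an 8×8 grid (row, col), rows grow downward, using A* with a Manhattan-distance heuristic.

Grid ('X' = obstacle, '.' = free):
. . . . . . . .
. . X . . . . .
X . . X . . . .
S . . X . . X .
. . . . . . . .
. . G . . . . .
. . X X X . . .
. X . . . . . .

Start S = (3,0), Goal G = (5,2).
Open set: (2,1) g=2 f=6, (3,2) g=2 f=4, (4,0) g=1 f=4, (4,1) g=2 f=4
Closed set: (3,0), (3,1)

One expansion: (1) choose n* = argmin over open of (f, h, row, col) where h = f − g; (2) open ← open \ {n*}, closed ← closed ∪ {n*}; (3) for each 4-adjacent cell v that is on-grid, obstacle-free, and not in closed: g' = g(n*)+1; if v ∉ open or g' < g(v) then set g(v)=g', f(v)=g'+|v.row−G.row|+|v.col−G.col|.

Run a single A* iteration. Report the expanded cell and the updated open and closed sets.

step 1: expand (3,2) (f=4, h=2) → closed; open now [(2,1) g=2 f=6, (2,2) g=3 f=6, (4,0) g=1 f=4, (4,1) g=2 f=4, (4,2) g=3 f=4]

expanded=(3,2); open=[(2,1) g=2 f=6, (2,2) g=3 f=6, (4,0) g=1 f=4, (4,1) g=2 f=4, (4,2) g=3 f=4]; closed=[(3,0), (3,1), (3,2)]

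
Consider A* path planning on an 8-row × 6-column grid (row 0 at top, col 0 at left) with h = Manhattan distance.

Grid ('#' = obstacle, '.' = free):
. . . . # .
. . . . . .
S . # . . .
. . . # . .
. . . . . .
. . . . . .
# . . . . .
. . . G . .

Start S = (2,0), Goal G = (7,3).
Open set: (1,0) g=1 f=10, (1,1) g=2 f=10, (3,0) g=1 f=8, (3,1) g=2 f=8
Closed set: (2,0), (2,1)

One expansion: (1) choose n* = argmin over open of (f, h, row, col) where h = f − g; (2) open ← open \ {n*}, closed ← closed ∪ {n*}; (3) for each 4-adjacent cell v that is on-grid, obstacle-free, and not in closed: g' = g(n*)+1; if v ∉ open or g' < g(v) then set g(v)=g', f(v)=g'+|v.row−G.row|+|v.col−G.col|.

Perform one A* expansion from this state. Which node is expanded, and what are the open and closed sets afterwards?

step 1: expand (3,1) (f=8, h=6) → closed; open now [(1,0) g=1 f=10, (1,1) g=2 f=10, (3,0) g=1 f=8, (3,2) g=3 f=8, (4,1) g=3 f=8]

expanded=(3,1); open=[(1,0) g=1 f=10, (1,1) g=2 f=10, (3,0) g=1 f=8, (3,2) g=3 f=8, (4,1) g=3 f=8]; closed=[(2,0), (2,1), (3,1)]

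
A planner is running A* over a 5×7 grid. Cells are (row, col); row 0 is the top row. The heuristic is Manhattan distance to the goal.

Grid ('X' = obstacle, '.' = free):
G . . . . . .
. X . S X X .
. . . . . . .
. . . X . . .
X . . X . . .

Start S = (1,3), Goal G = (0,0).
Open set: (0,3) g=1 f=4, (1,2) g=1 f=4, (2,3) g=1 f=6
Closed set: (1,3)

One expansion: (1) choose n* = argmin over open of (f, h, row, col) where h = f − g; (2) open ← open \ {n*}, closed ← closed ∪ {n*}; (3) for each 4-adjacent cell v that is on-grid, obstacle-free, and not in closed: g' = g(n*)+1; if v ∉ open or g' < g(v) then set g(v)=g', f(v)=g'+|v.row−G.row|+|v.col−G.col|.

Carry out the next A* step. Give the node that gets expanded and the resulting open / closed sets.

expanded=(0,3); open=[(0,2) g=2 f=4, (0,4) g=2 f=6, (1,2) g=1 f=4, (2,3) g=1 f=6]; closed=[(0,3), (1,3)]

step 1: expand (0,3) (f=4, h=3) → closed; open now [(0,2) g=2 f=4, (0,4) g=2 f=6, (1,2) g=1 f=4, (2,3) g=1 f=6]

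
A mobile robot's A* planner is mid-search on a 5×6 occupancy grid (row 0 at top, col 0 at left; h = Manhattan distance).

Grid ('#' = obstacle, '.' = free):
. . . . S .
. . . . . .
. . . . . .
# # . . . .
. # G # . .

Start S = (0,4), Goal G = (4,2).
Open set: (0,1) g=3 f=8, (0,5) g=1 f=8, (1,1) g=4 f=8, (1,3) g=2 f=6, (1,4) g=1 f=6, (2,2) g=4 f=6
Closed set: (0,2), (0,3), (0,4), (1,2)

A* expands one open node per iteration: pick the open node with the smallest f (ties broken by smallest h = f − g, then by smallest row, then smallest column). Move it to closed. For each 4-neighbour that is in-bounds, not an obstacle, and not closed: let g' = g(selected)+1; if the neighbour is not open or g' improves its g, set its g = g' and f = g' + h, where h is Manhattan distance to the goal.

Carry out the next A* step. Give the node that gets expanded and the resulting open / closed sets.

step 1: expand (2,2) (f=6, h=2) → closed; open now [(0,1) g=3 f=8, (0,5) g=1 f=8, (1,1) g=4 f=8, (1,3) g=2 f=6, (1,4) g=1 f=6, (2,1) g=5 f=8, (2,3) g=5 f=8, (3,2) g=5 f=6]

expanded=(2,2); open=[(0,1) g=3 f=8, (0,5) g=1 f=8, (1,1) g=4 f=8, (1,3) g=2 f=6, (1,4) g=1 f=6, (2,1) g=5 f=8, (2,3) g=5 f=8, (3,2) g=5 f=6]; closed=[(0,2), (0,3), (0,4), (1,2), (2,2)]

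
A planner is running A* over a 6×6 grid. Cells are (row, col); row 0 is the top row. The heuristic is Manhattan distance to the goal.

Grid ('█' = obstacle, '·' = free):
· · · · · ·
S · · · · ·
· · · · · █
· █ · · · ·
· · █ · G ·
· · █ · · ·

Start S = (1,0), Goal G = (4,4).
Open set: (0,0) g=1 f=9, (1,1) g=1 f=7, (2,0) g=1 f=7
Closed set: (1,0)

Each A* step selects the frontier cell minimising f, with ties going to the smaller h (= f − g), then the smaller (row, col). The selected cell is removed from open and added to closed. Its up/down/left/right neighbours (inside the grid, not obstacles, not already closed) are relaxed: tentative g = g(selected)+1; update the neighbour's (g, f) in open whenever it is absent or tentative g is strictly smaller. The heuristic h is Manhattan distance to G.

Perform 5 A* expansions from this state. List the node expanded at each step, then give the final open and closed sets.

order=[(1,1) → (1,2) → (1,3) → (1,4) → (2,4)]; open=[(0,0) g=1 f=9, (0,1) g=2 f=9, (0,2) g=3 f=9, (0,3) g=4 f=9, (0,4) g=5 f=9, (1,5) g=5 f=9, (2,0) g=1 f=7, (2,1) g=2 f=7, (2,2) g=3 f=7, (2,3) g=4 f=7, (3,4) g=6 f=7]; closed=[(1,0), (1,1), (1,2), (1,3), (1,4), (2,4)]

step 1: expand (1,1) (f=7, h=6) → closed; open now [(0,0) g=1 f=9, (0,1) g=2 f=9, (1,2) g=2 f=7, (2,0) g=1 f=7, (2,1) g=2 f=7]
step 2: expand (1,2) (f=7, h=5) → closed; open now [(0,0) g=1 f=9, (0,1) g=2 f=9, (0,2) g=3 f=9, (1,3) g=3 f=7, (2,0) g=1 f=7, (2,1) g=2 f=7, (2,2) g=3 f=7]
step 3: expand (1,3) (f=7, h=4) → closed; open now [(0,0) g=1 f=9, (0,1) g=2 f=9, (0,2) g=3 f=9, (0,3) g=4 f=9, (1,4) g=4 f=7, (2,0) g=1 f=7, (2,1) g=2 f=7, (2,2) g=3 f=7, (2,3) g=4 f=7]
step 4: expand (1,4) (f=7, h=3) → closed; open now [(0,0) g=1 f=9, (0,1) g=2 f=9, (0,2) g=3 f=9, (0,3) g=4 f=9, (0,4) g=5 f=9, (1,5) g=5 f=9, (2,0) g=1 f=7, (2,1) g=2 f=7, (2,2) g=3 f=7, (2,3) g=4 f=7, (2,4) g=5 f=7]
step 5: expand (2,4) (f=7, h=2) → closed; open now [(0,0) g=1 f=9, (0,1) g=2 f=9, (0,2) g=3 f=9, (0,3) g=4 f=9, (0,4) g=5 f=9, (1,5) g=5 f=9, (2,0) g=1 f=7, (2,1) g=2 f=7, (2,2) g=3 f=7, (2,3) g=4 f=7, (3,4) g=6 f=7]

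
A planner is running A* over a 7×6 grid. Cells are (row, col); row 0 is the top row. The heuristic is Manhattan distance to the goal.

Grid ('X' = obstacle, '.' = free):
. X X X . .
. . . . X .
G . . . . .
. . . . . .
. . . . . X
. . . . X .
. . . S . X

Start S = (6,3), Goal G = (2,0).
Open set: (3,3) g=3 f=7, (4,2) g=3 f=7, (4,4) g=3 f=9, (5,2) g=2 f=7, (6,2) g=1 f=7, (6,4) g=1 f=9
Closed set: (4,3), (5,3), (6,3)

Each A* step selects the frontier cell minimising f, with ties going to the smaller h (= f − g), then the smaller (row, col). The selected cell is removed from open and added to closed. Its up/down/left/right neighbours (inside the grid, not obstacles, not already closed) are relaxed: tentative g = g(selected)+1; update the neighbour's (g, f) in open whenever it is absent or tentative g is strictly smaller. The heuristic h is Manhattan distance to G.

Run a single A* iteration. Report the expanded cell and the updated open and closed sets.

expanded=(3,3); open=[(2,3) g=4 f=7, (3,2) g=4 f=7, (3,4) g=4 f=9, (4,2) g=3 f=7, (4,4) g=3 f=9, (5,2) g=2 f=7, (6,2) g=1 f=7, (6,4) g=1 f=9]; closed=[(3,3), (4,3), (5,3), (6,3)]

step 1: expand (3,3) (f=7, h=4) → closed; open now [(2,3) g=4 f=7, (3,2) g=4 f=7, (3,4) g=4 f=9, (4,2) g=3 f=7, (4,4) g=3 f=9, (5,2) g=2 f=7, (6,2) g=1 f=7, (6,4) g=1 f=9]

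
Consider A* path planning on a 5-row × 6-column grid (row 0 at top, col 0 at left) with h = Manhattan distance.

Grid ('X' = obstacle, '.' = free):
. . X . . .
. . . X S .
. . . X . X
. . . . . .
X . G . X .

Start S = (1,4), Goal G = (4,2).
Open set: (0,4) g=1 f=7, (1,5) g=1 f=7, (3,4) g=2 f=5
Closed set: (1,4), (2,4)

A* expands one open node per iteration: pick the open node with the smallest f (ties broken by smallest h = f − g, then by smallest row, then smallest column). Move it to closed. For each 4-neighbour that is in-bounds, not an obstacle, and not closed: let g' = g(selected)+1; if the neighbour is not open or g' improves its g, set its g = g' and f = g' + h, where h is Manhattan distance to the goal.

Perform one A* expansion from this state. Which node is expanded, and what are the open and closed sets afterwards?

expanded=(3,4); open=[(0,4) g=1 f=7, (1,5) g=1 f=7, (3,3) g=3 f=5, (3,5) g=3 f=7]; closed=[(1,4), (2,4), (3,4)]

step 1: expand (3,4) (f=5, h=3) → closed; open now [(0,4) g=1 f=7, (1,5) g=1 f=7, (3,3) g=3 f=5, (3,5) g=3 f=7]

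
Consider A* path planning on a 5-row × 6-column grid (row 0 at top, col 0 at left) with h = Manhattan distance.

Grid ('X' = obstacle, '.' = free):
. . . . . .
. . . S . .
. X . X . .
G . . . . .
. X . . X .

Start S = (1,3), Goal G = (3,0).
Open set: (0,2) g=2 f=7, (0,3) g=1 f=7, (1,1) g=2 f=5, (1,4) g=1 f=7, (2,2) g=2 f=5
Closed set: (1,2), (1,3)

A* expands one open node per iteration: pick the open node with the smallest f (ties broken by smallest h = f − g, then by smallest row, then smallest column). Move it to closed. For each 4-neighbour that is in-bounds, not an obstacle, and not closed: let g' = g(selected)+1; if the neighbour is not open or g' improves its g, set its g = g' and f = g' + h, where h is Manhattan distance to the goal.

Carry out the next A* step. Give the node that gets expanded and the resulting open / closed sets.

expanded=(1,1); open=[(0,1) g=3 f=7, (0,2) g=2 f=7, (0,3) g=1 f=7, (1,0) g=3 f=5, (1,4) g=1 f=7, (2,2) g=2 f=5]; closed=[(1,1), (1,2), (1,3)]

step 1: expand (1,1) (f=5, h=3) → closed; open now [(0,1) g=3 f=7, (0,2) g=2 f=7, (0,3) g=1 f=7, (1,0) g=3 f=5, (1,4) g=1 f=7, (2,2) g=2 f=5]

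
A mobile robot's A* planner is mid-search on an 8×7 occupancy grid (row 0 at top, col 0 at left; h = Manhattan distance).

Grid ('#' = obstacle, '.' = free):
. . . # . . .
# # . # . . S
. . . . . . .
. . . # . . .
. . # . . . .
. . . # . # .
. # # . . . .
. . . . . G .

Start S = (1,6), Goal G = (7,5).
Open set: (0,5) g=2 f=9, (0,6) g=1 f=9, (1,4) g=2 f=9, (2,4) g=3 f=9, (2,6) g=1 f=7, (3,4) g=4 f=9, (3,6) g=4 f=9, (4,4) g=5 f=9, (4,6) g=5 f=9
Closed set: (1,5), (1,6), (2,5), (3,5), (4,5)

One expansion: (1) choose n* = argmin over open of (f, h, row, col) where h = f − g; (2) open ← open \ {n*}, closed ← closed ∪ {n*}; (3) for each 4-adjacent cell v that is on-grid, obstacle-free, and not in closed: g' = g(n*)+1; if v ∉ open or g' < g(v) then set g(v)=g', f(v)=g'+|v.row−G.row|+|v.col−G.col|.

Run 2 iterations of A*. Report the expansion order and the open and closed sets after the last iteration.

order=[(2,6) → (3,6)]; open=[(0,5) g=2 f=9, (0,6) g=1 f=9, (1,4) g=2 f=9, (2,4) g=3 f=9, (3,4) g=4 f=9, (4,4) g=5 f=9, (4,6) g=3 f=7]; closed=[(1,5), (1,6), (2,5), (2,6), (3,5), (3,6), (4,5)]

step 1: expand (2,6) (f=7, h=6) → closed; open now [(0,5) g=2 f=9, (0,6) g=1 f=9, (1,4) g=2 f=9, (2,4) g=3 f=9, (3,4) g=4 f=9, (3,6) g=2 f=7, (4,4) g=5 f=9, (4,6) g=5 f=9]
step 2: expand (3,6) (f=7, h=5) → closed; open now [(0,5) g=2 f=9, (0,6) g=1 f=9, (1,4) g=2 f=9, (2,4) g=3 f=9, (3,4) g=4 f=9, (4,4) g=5 f=9, (4,6) g=3 f=7]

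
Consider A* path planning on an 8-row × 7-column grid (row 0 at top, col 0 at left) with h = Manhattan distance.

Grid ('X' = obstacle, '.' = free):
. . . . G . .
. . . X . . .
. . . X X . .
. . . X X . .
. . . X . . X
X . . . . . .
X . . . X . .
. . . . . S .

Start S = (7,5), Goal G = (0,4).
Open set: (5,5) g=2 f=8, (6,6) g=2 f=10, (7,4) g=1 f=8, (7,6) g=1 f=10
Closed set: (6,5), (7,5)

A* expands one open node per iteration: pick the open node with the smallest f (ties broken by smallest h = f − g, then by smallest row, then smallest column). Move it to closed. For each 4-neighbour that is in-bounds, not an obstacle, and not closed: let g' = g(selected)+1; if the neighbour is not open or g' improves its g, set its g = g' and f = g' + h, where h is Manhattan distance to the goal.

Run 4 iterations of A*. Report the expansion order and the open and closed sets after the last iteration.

step 1: expand (5,5) (f=8, h=6) → closed; open now [(4,5) g=3 f=8, (5,4) g=3 f=8, (5,6) g=3 f=10, (6,6) g=2 f=10, (7,4) g=1 f=8, (7,6) g=1 f=10]
step 2: expand (4,5) (f=8, h=5) → closed; open now [(3,5) g=4 f=8, (4,4) g=4 f=8, (5,4) g=3 f=8, (5,6) g=3 f=10, (6,6) g=2 f=10, (7,4) g=1 f=8, (7,6) g=1 f=10]
step 3: expand (3,5) (f=8, h=4) → closed; open now [(2,5) g=5 f=8, (3,6) g=5 f=10, (4,4) g=4 f=8, (5,4) g=3 f=8, (5,6) g=3 f=10, (6,6) g=2 f=10, (7,4) g=1 f=8, (7,6) g=1 f=10]
step 4: expand (2,5) (f=8, h=3) → closed; open now [(1,5) g=6 f=8, (2,6) g=6 f=10, (3,6) g=5 f=10, (4,4) g=4 f=8, (5,4) g=3 f=8, (5,6) g=3 f=10, (6,6) g=2 f=10, (7,4) g=1 f=8, (7,6) g=1 f=10]

order=[(5,5) → (4,5) → (3,5) → (2,5)]; open=[(1,5) g=6 f=8, (2,6) g=6 f=10, (3,6) g=5 f=10, (4,4) g=4 f=8, (5,4) g=3 f=8, (5,6) g=3 f=10, (6,6) g=2 f=10, (7,4) g=1 f=8, (7,6) g=1 f=10]; closed=[(2,5), (3,5), (4,5), (5,5), (6,5), (7,5)]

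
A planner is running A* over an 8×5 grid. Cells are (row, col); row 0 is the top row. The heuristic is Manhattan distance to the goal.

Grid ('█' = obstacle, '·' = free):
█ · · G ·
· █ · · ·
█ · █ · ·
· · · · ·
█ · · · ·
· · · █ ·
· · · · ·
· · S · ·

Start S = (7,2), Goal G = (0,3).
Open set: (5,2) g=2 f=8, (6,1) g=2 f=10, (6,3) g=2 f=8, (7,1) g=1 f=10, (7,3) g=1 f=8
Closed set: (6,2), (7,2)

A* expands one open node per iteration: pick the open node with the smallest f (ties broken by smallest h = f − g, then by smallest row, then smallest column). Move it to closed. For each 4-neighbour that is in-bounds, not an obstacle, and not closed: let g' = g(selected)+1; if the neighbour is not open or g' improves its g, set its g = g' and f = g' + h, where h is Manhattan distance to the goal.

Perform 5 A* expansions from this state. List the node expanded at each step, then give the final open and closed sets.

step 1: expand (5,2) (f=8, h=6) → closed; open now [(4,2) g=3 f=8, (5,1) g=3 f=10, (6,1) g=2 f=10, (6,3) g=2 f=8, (7,1) g=1 f=10, (7,3) g=1 f=8]
step 2: expand (4,2) (f=8, h=5) → closed; open now [(3,2) g=4 f=8, (4,1) g=4 f=10, (4,3) g=4 f=8, (5,1) g=3 f=10, (6,1) g=2 f=10, (6,3) g=2 f=8, (7,1) g=1 f=10, (7,3) g=1 f=8]
step 3: expand (3,2) (f=8, h=4) → closed; open now [(3,1) g=5 f=10, (3,3) g=5 f=8, (4,1) g=4 f=10, (4,3) g=4 f=8, (5,1) g=3 f=10, (6,1) g=2 f=10, (6,3) g=2 f=8, (7,1) g=1 f=10, (7,3) g=1 f=8]
step 4: expand (3,3) (f=8, h=3) → closed; open now [(2,3) g=6 f=8, (3,1) g=5 f=10, (3,4) g=6 f=10, (4,1) g=4 f=10, (4,3) g=4 f=8, (5,1) g=3 f=10, (6,1) g=2 f=10, (6,3) g=2 f=8, (7,1) g=1 f=10, (7,3) g=1 f=8]
step 5: expand (2,3) (f=8, h=2) → closed; open now [(1,3) g=7 f=8, (2,4) g=7 f=10, (3,1) g=5 f=10, (3,4) g=6 f=10, (4,1) g=4 f=10, (4,3) g=4 f=8, (5,1) g=3 f=10, (6,1) g=2 f=10, (6,3) g=2 f=8, (7,1) g=1 f=10, (7,3) g=1 f=8]

order=[(5,2) → (4,2) → (3,2) → (3,3) → (2,3)]; open=[(1,3) g=7 f=8, (2,4) g=7 f=10, (3,1) g=5 f=10, (3,4) g=6 f=10, (4,1) g=4 f=10, (4,3) g=4 f=8, (5,1) g=3 f=10, (6,1) g=2 f=10, (6,3) g=2 f=8, (7,1) g=1 f=10, (7,3) g=1 f=8]; closed=[(2,3), (3,2), (3,3), (4,2), (5,2), (6,2), (7,2)]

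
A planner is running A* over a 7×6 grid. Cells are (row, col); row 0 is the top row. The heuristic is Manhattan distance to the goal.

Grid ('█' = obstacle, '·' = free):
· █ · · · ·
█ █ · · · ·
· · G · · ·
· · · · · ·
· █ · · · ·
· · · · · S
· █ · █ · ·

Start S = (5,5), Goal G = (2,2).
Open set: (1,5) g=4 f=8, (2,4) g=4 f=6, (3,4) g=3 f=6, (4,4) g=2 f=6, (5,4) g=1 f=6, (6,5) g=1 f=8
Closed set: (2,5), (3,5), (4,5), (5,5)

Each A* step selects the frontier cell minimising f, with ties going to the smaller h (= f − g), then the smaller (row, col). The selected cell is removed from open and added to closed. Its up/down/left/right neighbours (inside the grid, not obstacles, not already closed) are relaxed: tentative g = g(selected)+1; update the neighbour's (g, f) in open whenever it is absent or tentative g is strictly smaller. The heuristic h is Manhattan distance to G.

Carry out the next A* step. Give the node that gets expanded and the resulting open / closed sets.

step 1: expand (2,4) (f=6, h=2) → closed; open now [(1,4) g=5 f=8, (1,5) g=4 f=8, (2,3) g=5 f=6, (3,4) g=3 f=6, (4,4) g=2 f=6, (5,4) g=1 f=6, (6,5) g=1 f=8]

expanded=(2,4); open=[(1,4) g=5 f=8, (1,5) g=4 f=8, (2,3) g=5 f=6, (3,4) g=3 f=6, (4,4) g=2 f=6, (5,4) g=1 f=6, (6,5) g=1 f=8]; closed=[(2,4), (2,5), (3,5), (4,5), (5,5)]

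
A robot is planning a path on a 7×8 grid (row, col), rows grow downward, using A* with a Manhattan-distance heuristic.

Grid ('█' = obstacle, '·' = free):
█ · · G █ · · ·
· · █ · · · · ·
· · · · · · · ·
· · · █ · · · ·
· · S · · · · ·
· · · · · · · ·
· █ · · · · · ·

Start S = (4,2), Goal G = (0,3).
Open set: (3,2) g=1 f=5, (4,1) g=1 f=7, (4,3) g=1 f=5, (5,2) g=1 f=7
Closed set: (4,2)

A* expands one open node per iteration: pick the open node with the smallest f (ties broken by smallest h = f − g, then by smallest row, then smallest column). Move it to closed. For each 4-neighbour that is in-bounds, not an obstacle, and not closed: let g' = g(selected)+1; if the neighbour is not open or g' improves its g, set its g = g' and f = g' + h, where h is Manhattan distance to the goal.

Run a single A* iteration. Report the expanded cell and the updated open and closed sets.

step 1: expand (3,2) (f=5, h=4) → closed; open now [(2,2) g=2 f=5, (3,1) g=2 f=7, (4,1) g=1 f=7, (4,3) g=1 f=5, (5,2) g=1 f=7]

expanded=(3,2); open=[(2,2) g=2 f=5, (3,1) g=2 f=7, (4,1) g=1 f=7, (4,3) g=1 f=5, (5,2) g=1 f=7]; closed=[(3,2), (4,2)]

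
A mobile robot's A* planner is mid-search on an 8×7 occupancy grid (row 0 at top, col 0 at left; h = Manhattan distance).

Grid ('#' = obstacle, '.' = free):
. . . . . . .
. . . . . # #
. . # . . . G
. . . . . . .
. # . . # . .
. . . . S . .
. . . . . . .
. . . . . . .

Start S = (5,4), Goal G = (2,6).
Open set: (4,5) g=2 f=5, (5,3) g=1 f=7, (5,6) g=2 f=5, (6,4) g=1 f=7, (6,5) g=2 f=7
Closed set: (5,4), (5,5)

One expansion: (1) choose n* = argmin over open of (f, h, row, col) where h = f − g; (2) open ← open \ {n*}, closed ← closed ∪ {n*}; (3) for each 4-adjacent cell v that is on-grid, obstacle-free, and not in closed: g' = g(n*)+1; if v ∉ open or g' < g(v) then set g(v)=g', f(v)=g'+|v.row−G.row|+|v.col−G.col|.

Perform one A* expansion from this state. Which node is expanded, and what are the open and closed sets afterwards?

expanded=(4,5); open=[(3,5) g=3 f=5, (4,6) g=3 f=5, (5,3) g=1 f=7, (5,6) g=2 f=5, (6,4) g=1 f=7, (6,5) g=2 f=7]; closed=[(4,5), (5,4), (5,5)]

step 1: expand (4,5) (f=5, h=3) → closed; open now [(3,5) g=3 f=5, (4,6) g=3 f=5, (5,3) g=1 f=7, (5,6) g=2 f=5, (6,4) g=1 f=7, (6,5) g=2 f=7]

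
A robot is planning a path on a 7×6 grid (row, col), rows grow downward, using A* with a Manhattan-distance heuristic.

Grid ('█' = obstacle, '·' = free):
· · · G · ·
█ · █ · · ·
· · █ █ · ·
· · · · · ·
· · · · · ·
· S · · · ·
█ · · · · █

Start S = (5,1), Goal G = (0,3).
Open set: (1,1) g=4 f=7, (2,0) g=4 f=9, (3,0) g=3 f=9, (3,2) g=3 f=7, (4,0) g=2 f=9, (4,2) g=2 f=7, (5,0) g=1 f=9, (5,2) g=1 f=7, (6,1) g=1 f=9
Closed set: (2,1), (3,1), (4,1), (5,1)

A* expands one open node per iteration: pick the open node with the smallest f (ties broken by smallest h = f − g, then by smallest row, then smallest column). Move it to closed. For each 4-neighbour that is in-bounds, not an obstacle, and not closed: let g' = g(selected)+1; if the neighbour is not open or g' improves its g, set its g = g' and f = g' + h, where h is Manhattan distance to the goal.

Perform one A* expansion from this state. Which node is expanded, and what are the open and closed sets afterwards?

expanded=(1,1); open=[(0,1) g=5 f=7, (2,0) g=4 f=9, (3,0) g=3 f=9, (3,2) g=3 f=7, (4,0) g=2 f=9, (4,2) g=2 f=7, (5,0) g=1 f=9, (5,2) g=1 f=7, (6,1) g=1 f=9]; closed=[(1,1), (2,1), (3,1), (4,1), (5,1)]

step 1: expand (1,1) (f=7, h=3) → closed; open now [(0,1) g=5 f=7, (2,0) g=4 f=9, (3,0) g=3 f=9, (3,2) g=3 f=7, (4,0) g=2 f=9, (4,2) g=2 f=7, (5,0) g=1 f=9, (5,2) g=1 f=7, (6,1) g=1 f=9]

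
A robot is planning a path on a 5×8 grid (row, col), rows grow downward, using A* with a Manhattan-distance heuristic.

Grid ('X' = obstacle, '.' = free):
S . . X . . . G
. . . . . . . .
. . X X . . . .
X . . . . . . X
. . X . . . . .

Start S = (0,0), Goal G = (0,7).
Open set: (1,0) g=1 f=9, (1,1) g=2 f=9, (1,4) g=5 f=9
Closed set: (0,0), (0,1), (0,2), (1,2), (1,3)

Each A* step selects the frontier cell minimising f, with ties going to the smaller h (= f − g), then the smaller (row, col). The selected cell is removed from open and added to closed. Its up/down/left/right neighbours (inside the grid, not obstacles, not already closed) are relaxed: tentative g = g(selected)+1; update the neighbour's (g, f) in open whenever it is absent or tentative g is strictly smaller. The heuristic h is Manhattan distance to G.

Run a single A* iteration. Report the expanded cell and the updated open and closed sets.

expanded=(1,4); open=[(0,4) g=6 f=9, (1,0) g=1 f=9, (1,1) g=2 f=9, (1,5) g=6 f=9, (2,4) g=6 f=11]; closed=[(0,0), (0,1), (0,2), (1,2), (1,3), (1,4)]

step 1: expand (1,4) (f=9, h=4) → closed; open now [(0,4) g=6 f=9, (1,0) g=1 f=9, (1,1) g=2 f=9, (1,5) g=6 f=9, (2,4) g=6 f=11]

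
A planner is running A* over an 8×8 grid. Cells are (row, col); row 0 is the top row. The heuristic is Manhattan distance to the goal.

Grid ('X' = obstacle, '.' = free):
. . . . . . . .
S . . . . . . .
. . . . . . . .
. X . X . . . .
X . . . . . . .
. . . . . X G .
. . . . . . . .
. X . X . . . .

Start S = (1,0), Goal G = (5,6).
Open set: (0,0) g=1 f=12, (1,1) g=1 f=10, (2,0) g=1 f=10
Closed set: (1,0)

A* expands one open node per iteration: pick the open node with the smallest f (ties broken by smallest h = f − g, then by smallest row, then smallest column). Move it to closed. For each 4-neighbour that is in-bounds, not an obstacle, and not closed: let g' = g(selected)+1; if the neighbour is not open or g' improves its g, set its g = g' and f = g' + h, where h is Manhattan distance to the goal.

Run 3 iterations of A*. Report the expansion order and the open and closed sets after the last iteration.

step 1: expand (1,1) (f=10, h=9) → closed; open now [(0,0) g=1 f=12, (0,1) g=2 f=12, (1,2) g=2 f=10, (2,0) g=1 f=10, (2,1) g=2 f=10]
step 2: expand (1,2) (f=10, h=8) → closed; open now [(0,0) g=1 f=12, (0,1) g=2 f=12, (0,2) g=3 f=12, (1,3) g=3 f=10, (2,0) g=1 f=10, (2,1) g=2 f=10, (2,2) g=3 f=10]
step 3: expand (1,3) (f=10, h=7) → closed; open now [(0,0) g=1 f=12, (0,1) g=2 f=12, (0,2) g=3 f=12, (0,3) g=4 f=12, (1,4) g=4 f=10, (2,0) g=1 f=10, (2,1) g=2 f=10, (2,2) g=3 f=10, (2,3) g=4 f=10]

order=[(1,1) → (1,2) → (1,3)]; open=[(0,0) g=1 f=12, (0,1) g=2 f=12, (0,2) g=3 f=12, (0,3) g=4 f=12, (1,4) g=4 f=10, (2,0) g=1 f=10, (2,1) g=2 f=10, (2,2) g=3 f=10, (2,3) g=4 f=10]; closed=[(1,0), (1,1), (1,2), (1,3)]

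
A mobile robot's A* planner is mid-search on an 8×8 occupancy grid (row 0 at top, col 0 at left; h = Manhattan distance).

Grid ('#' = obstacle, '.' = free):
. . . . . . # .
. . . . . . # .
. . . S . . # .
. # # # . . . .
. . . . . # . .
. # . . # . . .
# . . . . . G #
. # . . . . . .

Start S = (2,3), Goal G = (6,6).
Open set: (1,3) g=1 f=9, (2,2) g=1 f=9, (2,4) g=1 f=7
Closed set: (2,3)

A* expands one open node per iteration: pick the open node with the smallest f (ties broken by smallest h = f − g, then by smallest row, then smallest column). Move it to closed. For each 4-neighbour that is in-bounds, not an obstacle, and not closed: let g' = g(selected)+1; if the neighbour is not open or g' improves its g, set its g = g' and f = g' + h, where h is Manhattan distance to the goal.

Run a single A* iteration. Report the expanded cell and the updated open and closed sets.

step 1: expand (2,4) (f=7, h=6) → closed; open now [(1,3) g=1 f=9, (1,4) g=2 f=9, (2,2) g=1 f=9, (2,5) g=2 f=7, (3,4) g=2 f=7]

expanded=(2,4); open=[(1,3) g=1 f=9, (1,4) g=2 f=9, (2,2) g=1 f=9, (2,5) g=2 f=7, (3,4) g=2 f=7]; closed=[(2,3), (2,4)]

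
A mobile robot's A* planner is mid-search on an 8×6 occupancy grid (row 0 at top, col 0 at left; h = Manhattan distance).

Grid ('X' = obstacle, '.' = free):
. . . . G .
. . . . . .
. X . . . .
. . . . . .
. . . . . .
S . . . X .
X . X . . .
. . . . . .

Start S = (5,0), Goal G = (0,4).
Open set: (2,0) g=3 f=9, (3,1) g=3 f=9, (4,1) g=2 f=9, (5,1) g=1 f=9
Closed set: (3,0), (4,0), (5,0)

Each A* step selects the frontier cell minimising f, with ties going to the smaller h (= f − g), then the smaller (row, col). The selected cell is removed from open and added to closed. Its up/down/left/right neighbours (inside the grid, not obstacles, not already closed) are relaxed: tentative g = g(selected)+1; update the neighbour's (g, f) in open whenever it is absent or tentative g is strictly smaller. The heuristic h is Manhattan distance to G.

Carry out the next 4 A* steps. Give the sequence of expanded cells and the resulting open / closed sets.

step 1: expand (2,0) (f=9, h=6) → closed; open now [(1,0) g=4 f=9, (3,1) g=3 f=9, (4,1) g=2 f=9, (5,1) g=1 f=9]
step 2: expand (1,0) (f=9, h=5) → closed; open now [(0,0) g=5 f=9, (1,1) g=5 f=9, (3,1) g=3 f=9, (4,1) g=2 f=9, (5,1) g=1 f=9]
step 3: expand (0,0) (f=9, h=4) → closed; open now [(0,1) g=6 f=9, (1,1) g=5 f=9, (3,1) g=3 f=9, (4,1) g=2 f=9, (5,1) g=1 f=9]
step 4: expand (0,1) (f=9, h=3) → closed; open now [(0,2) g=7 f=9, (1,1) g=5 f=9, (3,1) g=3 f=9, (4,1) g=2 f=9, (5,1) g=1 f=9]

order=[(2,0) → (1,0) → (0,0) → (0,1)]; open=[(0,2) g=7 f=9, (1,1) g=5 f=9, (3,1) g=3 f=9, (4,1) g=2 f=9, (5,1) g=1 f=9]; closed=[(0,0), (0,1), (1,0), (2,0), (3,0), (4,0), (5,0)]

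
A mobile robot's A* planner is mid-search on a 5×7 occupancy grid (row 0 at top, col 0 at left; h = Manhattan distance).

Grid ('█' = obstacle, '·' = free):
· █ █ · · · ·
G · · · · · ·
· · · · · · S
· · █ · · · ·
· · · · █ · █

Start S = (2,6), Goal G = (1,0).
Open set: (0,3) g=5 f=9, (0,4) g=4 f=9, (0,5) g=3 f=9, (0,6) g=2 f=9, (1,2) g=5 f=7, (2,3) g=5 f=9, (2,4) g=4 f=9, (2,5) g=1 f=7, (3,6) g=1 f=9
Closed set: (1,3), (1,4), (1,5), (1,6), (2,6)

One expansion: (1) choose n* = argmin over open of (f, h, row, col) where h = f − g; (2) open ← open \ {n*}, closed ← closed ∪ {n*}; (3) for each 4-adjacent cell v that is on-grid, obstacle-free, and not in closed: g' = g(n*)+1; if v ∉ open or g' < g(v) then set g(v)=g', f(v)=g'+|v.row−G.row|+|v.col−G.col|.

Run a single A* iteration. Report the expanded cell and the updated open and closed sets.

step 1: expand (1,2) (f=7, h=2) → closed; open now [(0,3) g=5 f=9, (0,4) g=4 f=9, (0,5) g=3 f=9, (0,6) g=2 f=9, (1,1) g=6 f=7, (2,2) g=6 f=9, (2,3) g=5 f=9, (2,4) g=4 f=9, (2,5) g=1 f=7, (3,6) g=1 f=9]

expanded=(1,2); open=[(0,3) g=5 f=9, (0,4) g=4 f=9, (0,5) g=3 f=9, (0,6) g=2 f=9, (1,1) g=6 f=7, (2,2) g=6 f=9, (2,3) g=5 f=9, (2,4) g=4 f=9, (2,5) g=1 f=7, (3,6) g=1 f=9]; closed=[(1,2), (1,3), (1,4), (1,5), (1,6), (2,6)]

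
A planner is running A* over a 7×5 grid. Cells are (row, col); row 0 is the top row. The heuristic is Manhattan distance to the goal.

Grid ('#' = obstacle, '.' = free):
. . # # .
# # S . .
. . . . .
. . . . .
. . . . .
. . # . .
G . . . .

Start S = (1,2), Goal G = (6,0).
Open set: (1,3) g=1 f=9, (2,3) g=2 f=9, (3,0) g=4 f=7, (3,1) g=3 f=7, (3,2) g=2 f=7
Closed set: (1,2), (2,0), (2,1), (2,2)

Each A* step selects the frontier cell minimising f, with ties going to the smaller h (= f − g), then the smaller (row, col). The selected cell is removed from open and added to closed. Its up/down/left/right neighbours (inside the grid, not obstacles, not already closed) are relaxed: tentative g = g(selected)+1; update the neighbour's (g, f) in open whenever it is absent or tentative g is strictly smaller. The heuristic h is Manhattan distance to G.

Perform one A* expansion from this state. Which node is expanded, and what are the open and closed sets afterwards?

expanded=(3,0); open=[(1,3) g=1 f=9, (2,3) g=2 f=9, (3,1) g=3 f=7, (3,2) g=2 f=7, (4,0) g=5 f=7]; closed=[(1,2), (2,0), (2,1), (2,2), (3,0)]

step 1: expand (3,0) (f=7, h=3) → closed; open now [(1,3) g=1 f=9, (2,3) g=2 f=9, (3,1) g=3 f=7, (3,2) g=2 f=7, (4,0) g=5 f=7]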